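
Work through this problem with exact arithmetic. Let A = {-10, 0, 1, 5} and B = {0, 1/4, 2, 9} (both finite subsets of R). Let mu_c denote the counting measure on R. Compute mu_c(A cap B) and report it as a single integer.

Counting measure on a finite set equals cardinality. mu_c(A cap B) = |A cap B| (elements appearing in both).
Enumerating the elements of A that also lie in B gives 1 element(s).
So mu_c(A cap B) = 1.

1


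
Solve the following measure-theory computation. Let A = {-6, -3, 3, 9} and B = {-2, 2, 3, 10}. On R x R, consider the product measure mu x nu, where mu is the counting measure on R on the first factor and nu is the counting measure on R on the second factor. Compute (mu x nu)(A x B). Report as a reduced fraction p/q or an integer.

For a measurable rectangle A x B, the product measure satisfies
  (mu x nu)(A x B) = mu(A) * nu(B).
  mu(A) = 4.
  nu(B) = 4.
  (mu x nu)(A x B) = 4 * 4 = 16.

16


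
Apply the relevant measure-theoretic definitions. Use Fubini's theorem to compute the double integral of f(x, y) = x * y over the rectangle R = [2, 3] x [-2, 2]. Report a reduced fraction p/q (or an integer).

f(x, y) is a tensor product of a function of x and a function of y, and both factors are bounded continuous (hence Lebesgue integrable) on the rectangle, so Fubini's theorem applies:
  integral_R f d(m x m) = (integral_a1^b1 x dx) * (integral_a2^b2 y dy).
Inner integral in x: integral_{2}^{3} x dx = (3^2 - 2^2)/2
  = 5/2.
Inner integral in y: integral_{-2}^{2} y dy = (2^2 - (-2)^2)/2
  = 0.
Product: (5/2) * (0) = 0.

0


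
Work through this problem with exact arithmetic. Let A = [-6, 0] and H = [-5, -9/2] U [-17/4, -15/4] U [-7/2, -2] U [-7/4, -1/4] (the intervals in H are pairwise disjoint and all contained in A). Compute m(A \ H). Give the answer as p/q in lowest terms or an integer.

The ambient interval has length m(A) = 0 - (-6) = 6.
Since the holes are disjoint and sit inside A, by finite additivity
  m(H) = sum_i (b_i - a_i), and m(A \ H) = m(A) - m(H).
Computing the hole measures:
  m(H_1) = -9/2 - (-5) = 1/2.
  m(H_2) = -15/4 - (-17/4) = 1/2.
  m(H_3) = -2 - (-7/2) = 3/2.
  m(H_4) = -1/4 - (-7/4) = 3/2.
Summed: m(H) = 1/2 + 1/2 + 3/2 + 3/2 = 4.
So m(A \ H) = 6 - 4 = 2.

2


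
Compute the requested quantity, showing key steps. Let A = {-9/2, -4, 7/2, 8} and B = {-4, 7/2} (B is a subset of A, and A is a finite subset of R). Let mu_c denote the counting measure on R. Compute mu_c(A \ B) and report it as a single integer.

Counting measure assigns mu_c(E) = |E| (number of elements) when E is finite. For B subset A, A \ B is the set of elements of A not in B, so |A \ B| = |A| - |B|.
|A| = 4, |B| = 2, so mu_c(A \ B) = 4 - 2 = 2.

2


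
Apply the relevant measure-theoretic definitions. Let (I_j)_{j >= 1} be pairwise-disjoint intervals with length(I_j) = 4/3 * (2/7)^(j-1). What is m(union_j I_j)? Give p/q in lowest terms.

By countable additivity of the Lebesgue measure on pairwise disjoint measurable sets,
  m(union_{j >= 1} I_j) = sum_{j >= 1} m(I_j) = sum_{j >= 1} a * r^(j-1),
  with a = 4/3 and r = 2/7.
Since 0 < r = 2/7 < 1, the geometric series converges:
  sum_{j >= 1} a * r^(j-1) = a / (1 - r).
  = 4/3 / (1 - 2/7)
  = 4/3 / (5/7)
  = 28/15.

28/15


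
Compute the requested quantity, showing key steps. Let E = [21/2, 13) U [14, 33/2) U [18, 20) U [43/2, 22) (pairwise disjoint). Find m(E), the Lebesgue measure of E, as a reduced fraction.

For pairwise disjoint intervals, m(union_i I_i) = sum_i m(I_i),
and m is invariant under swapping open/closed endpoints (single points have measure 0).
So m(E) = sum_i (b_i - a_i).
  I_1 has length 13 - 21/2 = 5/2.
  I_2 has length 33/2 - 14 = 5/2.
  I_3 has length 20 - 18 = 2.
  I_4 has length 22 - 43/2 = 1/2.
Summing:
  m(E) = 5/2 + 5/2 + 2 + 1/2 = 15/2.

15/2


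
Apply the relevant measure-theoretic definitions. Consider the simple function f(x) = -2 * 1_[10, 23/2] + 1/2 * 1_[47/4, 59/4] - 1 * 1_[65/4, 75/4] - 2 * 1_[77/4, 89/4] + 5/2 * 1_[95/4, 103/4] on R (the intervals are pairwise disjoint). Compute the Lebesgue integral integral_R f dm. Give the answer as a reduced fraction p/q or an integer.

For a simple function f = sum_i c_i * 1_{A_i} with disjoint A_i,
  integral f dm = sum_i c_i * m(A_i).
Lengths of the A_i:
  m(A_1) = 23/2 - 10 = 3/2.
  m(A_2) = 59/4 - 47/4 = 3.
  m(A_3) = 75/4 - 65/4 = 5/2.
  m(A_4) = 89/4 - 77/4 = 3.
  m(A_5) = 103/4 - 95/4 = 2.
Contributions c_i * m(A_i):
  (-2) * (3/2) = -3.
  (1/2) * (3) = 3/2.
  (-1) * (5/2) = -5/2.
  (-2) * (3) = -6.
  (5/2) * (2) = 5.
Total: -3 + 3/2 - 5/2 - 6 + 5 = -5.

-5


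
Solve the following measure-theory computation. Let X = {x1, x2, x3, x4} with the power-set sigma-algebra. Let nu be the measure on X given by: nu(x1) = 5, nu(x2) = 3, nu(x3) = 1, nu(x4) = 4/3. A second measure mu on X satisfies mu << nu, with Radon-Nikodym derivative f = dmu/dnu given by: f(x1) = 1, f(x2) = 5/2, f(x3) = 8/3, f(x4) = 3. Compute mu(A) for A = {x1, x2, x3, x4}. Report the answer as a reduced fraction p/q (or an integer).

By the defining property of the Radon-Nikodym derivative, for every measurable set A,
  mu(A) = integral_A f dnu.
Since nu is a discrete measure concentrated on the atoms of X, the integral over A reduces to the sum
  mu(A) = sum_{x in A} f(x) * nu({x}).
Computing each term:
  x1: f(x1) * nu(x1) = 1 * 5 = 5.
  x2: f(x2) * nu(x2) = 5/2 * 3 = 15/2.
  x3: f(x3) * nu(x3) = 8/3 * 1 = 8/3.
  x4: f(x4) * nu(x4) = 3 * 4/3 = 4.
Summing: mu(A) = 5 + 15/2 + 8/3 + 4 = 115/6.

115/6


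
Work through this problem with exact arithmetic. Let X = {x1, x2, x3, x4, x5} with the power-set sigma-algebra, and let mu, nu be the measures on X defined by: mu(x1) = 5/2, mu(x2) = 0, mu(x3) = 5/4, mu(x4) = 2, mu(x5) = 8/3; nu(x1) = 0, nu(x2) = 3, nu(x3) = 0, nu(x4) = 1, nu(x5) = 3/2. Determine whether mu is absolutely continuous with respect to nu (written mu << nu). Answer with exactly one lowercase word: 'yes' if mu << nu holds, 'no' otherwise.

mu << nu means: every nu-null measurable set is also mu-null; equivalently, for every atom x, if nu({x}) = 0 then mu({x}) = 0.
Checking each atom:
  x1: nu = 0, mu = 5/2 > 0 -> violates mu << nu.
  x2: nu = 3 > 0 -> no constraint.
  x3: nu = 0, mu = 5/4 > 0 -> violates mu << nu.
  x4: nu = 1 > 0 -> no constraint.
  x5: nu = 3/2 > 0 -> no constraint.
The atom(s) x1, x3 violate the condition (nu = 0 but mu > 0). Therefore mu is NOT absolutely continuous w.r.t. nu.

no


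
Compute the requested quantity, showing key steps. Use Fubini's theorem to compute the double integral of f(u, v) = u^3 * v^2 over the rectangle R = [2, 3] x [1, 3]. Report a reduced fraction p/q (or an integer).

f(u, v) is a tensor product of a function of u and a function of v, and both factors are bounded continuous (hence Lebesgue integrable) on the rectangle, so Fubini's theorem applies:
  integral_R f d(m x m) = (integral_a1^b1 u^3 du) * (integral_a2^b2 v^2 dv).
Inner integral in u: integral_{2}^{3} u^3 du = (3^4 - 2^4)/4
  = 65/4.
Inner integral in v: integral_{1}^{3} v^2 dv = (3^3 - 1^3)/3
  = 26/3.
Product: (65/4) * (26/3) = 845/6.

845/6


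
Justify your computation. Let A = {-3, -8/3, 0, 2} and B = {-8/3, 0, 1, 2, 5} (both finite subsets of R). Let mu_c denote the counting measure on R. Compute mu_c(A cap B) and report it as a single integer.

Counting measure on a finite set equals cardinality. mu_c(A cap B) = |A cap B| (elements appearing in both).
Enumerating the elements of A that also lie in B gives 3 element(s).
So mu_c(A cap B) = 3.

3


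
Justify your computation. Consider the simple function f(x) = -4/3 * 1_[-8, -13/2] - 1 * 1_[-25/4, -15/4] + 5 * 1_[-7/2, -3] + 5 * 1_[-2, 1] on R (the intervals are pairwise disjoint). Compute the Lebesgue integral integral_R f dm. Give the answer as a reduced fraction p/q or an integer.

For a simple function f = sum_i c_i * 1_{A_i} with disjoint A_i,
  integral f dm = sum_i c_i * m(A_i).
Lengths of the A_i:
  m(A_1) = -13/2 - (-8) = 3/2.
  m(A_2) = -15/4 - (-25/4) = 5/2.
  m(A_3) = -3 - (-7/2) = 1/2.
  m(A_4) = 1 - (-2) = 3.
Contributions c_i * m(A_i):
  (-4/3) * (3/2) = -2.
  (-1) * (5/2) = -5/2.
  (5) * (1/2) = 5/2.
  (5) * (3) = 15.
Total: -2 - 5/2 + 5/2 + 15 = 13.

13


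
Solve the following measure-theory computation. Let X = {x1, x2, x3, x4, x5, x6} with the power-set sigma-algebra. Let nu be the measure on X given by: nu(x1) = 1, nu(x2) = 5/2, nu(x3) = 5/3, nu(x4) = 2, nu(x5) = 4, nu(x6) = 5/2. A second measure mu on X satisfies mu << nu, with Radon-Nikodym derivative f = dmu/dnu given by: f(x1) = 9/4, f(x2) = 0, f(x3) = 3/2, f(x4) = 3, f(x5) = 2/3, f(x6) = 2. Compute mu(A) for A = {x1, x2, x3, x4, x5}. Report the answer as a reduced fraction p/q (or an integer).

By the defining property of the Radon-Nikodym derivative, for every measurable set A,
  mu(A) = integral_A f dnu.
Since nu is a discrete measure concentrated on the atoms of X, the integral over A reduces to the sum
  mu(A) = sum_{x in A} f(x) * nu({x}).
Computing each term:
  x1: f(x1) * nu(x1) = 9/4 * 1 = 9/4.
  x2: f(x2) * nu(x2) = 0 * 5/2 = 0.
  x3: f(x3) * nu(x3) = 3/2 * 5/3 = 5/2.
  x4: f(x4) * nu(x4) = 3 * 2 = 6.
  x5: f(x5) * nu(x5) = 2/3 * 4 = 8/3.
Summing: mu(A) = 9/4 + 0 + 5/2 + 6 + 8/3 = 161/12.

161/12


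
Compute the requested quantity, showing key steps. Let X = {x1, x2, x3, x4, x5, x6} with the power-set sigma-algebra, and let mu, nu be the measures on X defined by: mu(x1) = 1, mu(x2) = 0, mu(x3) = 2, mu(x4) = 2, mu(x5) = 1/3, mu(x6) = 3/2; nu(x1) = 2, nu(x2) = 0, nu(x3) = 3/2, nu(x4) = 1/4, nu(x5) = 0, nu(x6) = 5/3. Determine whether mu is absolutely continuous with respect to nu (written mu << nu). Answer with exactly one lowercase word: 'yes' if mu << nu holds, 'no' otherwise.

mu << nu means: every nu-null measurable set is also mu-null; equivalently, for every atom x, if nu({x}) = 0 then mu({x}) = 0.
Checking each atom:
  x1: nu = 2 > 0 -> no constraint.
  x2: nu = 0, mu = 0 -> consistent with mu << nu.
  x3: nu = 3/2 > 0 -> no constraint.
  x4: nu = 1/4 > 0 -> no constraint.
  x5: nu = 0, mu = 1/3 > 0 -> violates mu << nu.
  x6: nu = 5/3 > 0 -> no constraint.
The atom(s) x5 violate the condition (nu = 0 but mu > 0). Therefore mu is NOT absolutely continuous w.r.t. nu.

no


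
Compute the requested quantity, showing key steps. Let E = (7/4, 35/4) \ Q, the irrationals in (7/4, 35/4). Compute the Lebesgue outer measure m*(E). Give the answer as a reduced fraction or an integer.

The interval I = (7/4, 35/4) has m(I) = 35/4 - 7/4 = 7 (endpoints are measure-zero, so open/closed/half-open agree). Write I = (I cap Q) u (I \ Q). The rationals in I are countable, so m*(I cap Q) = 0 (cover each rational by intervals whose total length is arbitrarily small). By countable subadditivity m*(I) <= m*(I cap Q) + m*(I \ Q), hence m*(I \ Q) >= m(I) = 7. The reverse inequality m*(I \ Q) <= m*(I) = 7 is trivial since (I \ Q) is a subset of I. Therefore m*(I \ Q) = 7.

7


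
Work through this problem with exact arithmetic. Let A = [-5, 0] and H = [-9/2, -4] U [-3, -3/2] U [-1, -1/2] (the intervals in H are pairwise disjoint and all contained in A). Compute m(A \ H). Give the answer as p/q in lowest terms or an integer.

The ambient interval has length m(A) = 0 - (-5) = 5.
Since the holes are disjoint and sit inside A, by finite additivity
  m(H) = sum_i (b_i - a_i), and m(A \ H) = m(A) - m(H).
Computing the hole measures:
  m(H_1) = -4 - (-9/2) = 1/2.
  m(H_2) = -3/2 - (-3) = 3/2.
  m(H_3) = -1/2 - (-1) = 1/2.
Summed: m(H) = 1/2 + 3/2 + 1/2 = 5/2.
So m(A \ H) = 5 - 5/2 = 5/2.

5/2


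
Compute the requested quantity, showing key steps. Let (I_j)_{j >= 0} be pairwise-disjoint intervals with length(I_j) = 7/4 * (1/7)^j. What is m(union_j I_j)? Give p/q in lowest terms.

By countable additivity of the Lebesgue measure on pairwise disjoint measurable sets,
  m(union_{j >= 0} I_j) = sum_{j >= 0} m(I_j) = sum_{j >= 0} a * r^j,
  with a = 7/4 and r = 1/7.
Since 0 < r = 1/7 < 1, the geometric series converges:
  sum_{j >= 0} a * r^j = a / (1 - r).
  = 7/4 / (1 - 1/7)
  = 7/4 / (6/7)
  = 49/24.

49/24


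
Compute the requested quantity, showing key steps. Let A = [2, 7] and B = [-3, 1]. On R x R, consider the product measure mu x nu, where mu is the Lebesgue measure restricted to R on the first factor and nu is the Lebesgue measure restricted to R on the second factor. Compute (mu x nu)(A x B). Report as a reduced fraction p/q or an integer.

For a measurable rectangle A x B, the product measure satisfies
  (mu x nu)(A x B) = mu(A) * nu(B).
  mu(A) = 5.
  nu(B) = 4.
  (mu x nu)(A x B) = 5 * 4 = 20.

20


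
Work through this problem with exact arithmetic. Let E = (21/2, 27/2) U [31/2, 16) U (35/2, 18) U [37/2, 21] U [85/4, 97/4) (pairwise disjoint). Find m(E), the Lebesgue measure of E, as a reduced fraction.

For pairwise disjoint intervals, m(union_i I_i) = sum_i m(I_i),
and m is invariant under swapping open/closed endpoints (single points have measure 0).
So m(E) = sum_i (b_i - a_i).
  I_1 has length 27/2 - 21/2 = 3.
  I_2 has length 16 - 31/2 = 1/2.
  I_3 has length 18 - 35/2 = 1/2.
  I_4 has length 21 - 37/2 = 5/2.
  I_5 has length 97/4 - 85/4 = 3.
Summing:
  m(E) = 3 + 1/2 + 1/2 + 5/2 + 3 = 19/2.

19/2


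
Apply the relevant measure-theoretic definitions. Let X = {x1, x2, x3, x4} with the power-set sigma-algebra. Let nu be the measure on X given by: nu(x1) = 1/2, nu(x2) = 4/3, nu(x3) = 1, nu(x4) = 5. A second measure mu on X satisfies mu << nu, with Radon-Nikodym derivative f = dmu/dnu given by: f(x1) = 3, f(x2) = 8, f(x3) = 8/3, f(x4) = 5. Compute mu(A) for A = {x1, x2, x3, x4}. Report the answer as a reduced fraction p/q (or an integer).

By the defining property of the Radon-Nikodym derivative, for every measurable set A,
  mu(A) = integral_A f dnu.
Since nu is a discrete measure concentrated on the atoms of X, the integral over A reduces to the sum
  mu(A) = sum_{x in A} f(x) * nu({x}).
Computing each term:
  x1: f(x1) * nu(x1) = 3 * 1/2 = 3/2.
  x2: f(x2) * nu(x2) = 8 * 4/3 = 32/3.
  x3: f(x3) * nu(x3) = 8/3 * 1 = 8/3.
  x4: f(x4) * nu(x4) = 5 * 5 = 25.
Summing: mu(A) = 3/2 + 32/3 + 8/3 + 25 = 239/6.

239/6


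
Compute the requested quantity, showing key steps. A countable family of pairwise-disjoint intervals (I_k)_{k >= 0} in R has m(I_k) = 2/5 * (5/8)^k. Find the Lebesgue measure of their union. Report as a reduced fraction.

By countable additivity of the Lebesgue measure on pairwise disjoint measurable sets,
  m(union_{k >= 0} I_k) = sum_{k >= 0} m(I_k) = sum_{k >= 0} a * r^k,
  with a = 2/5 and r = 5/8.
Since 0 < r = 5/8 < 1, the geometric series converges:
  sum_{k >= 0} a * r^k = a / (1 - r).
  = 2/5 / (1 - 5/8)
  = 2/5 / (3/8)
  = 16/15.

16/15


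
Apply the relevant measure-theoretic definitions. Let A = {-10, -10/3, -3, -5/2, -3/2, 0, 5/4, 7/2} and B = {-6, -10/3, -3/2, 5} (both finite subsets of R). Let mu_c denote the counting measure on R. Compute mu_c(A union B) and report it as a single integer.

Counting measure on a finite set equals cardinality. By inclusion-exclusion, |A union B| = |A| + |B| - |A cap B|.
|A| = 8, |B| = 4, |A cap B| = 2.
So mu_c(A union B) = 8 + 4 - 2 = 10.

10


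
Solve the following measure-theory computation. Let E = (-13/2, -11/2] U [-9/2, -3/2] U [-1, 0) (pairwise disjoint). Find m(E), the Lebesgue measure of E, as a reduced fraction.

For pairwise disjoint intervals, m(union_i I_i) = sum_i m(I_i),
and m is invariant under swapping open/closed endpoints (single points have measure 0).
So m(E) = sum_i (b_i - a_i).
  I_1 has length -11/2 - (-13/2) = 1.
  I_2 has length -3/2 - (-9/2) = 3.
  I_3 has length 0 - (-1) = 1.
Summing:
  m(E) = 1 + 3 + 1 = 5.

5


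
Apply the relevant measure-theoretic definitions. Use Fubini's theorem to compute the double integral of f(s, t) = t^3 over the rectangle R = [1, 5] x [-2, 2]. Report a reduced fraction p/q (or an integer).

f(s, t) is a tensor product of a function of s and a function of t, and both factors are bounded continuous (hence Lebesgue integrable) on the rectangle, so Fubini's theorem applies:
  integral_R f d(m x m) = (integral_a1^b1 1 ds) * (integral_a2^b2 t^3 dt).
Inner integral in s: integral_{1}^{5} 1 ds = (5^1 - 1^1)/1
  = 4.
Inner integral in t: integral_{-2}^{2} t^3 dt = (2^4 - (-2)^4)/4
  = 0.
Product: (4) * (0) = 0.

0


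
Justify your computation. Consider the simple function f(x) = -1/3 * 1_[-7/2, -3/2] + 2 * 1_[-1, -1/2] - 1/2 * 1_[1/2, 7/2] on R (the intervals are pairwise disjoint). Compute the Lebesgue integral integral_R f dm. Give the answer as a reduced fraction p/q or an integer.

For a simple function f = sum_i c_i * 1_{A_i} with disjoint A_i,
  integral f dm = sum_i c_i * m(A_i).
Lengths of the A_i:
  m(A_1) = -3/2 - (-7/2) = 2.
  m(A_2) = -1/2 - (-1) = 1/2.
  m(A_3) = 7/2 - 1/2 = 3.
Contributions c_i * m(A_i):
  (-1/3) * (2) = -2/3.
  (2) * (1/2) = 1.
  (-1/2) * (3) = -3/2.
Total: -2/3 + 1 - 3/2 = -7/6.

-7/6


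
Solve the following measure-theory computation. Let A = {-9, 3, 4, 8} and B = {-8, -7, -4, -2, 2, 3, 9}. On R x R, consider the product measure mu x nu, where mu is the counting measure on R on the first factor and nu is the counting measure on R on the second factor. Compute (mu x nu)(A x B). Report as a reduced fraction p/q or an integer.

For a measurable rectangle A x B, the product measure satisfies
  (mu x nu)(A x B) = mu(A) * nu(B).
  mu(A) = 4.
  nu(B) = 7.
  (mu x nu)(A x B) = 4 * 7 = 28.

28


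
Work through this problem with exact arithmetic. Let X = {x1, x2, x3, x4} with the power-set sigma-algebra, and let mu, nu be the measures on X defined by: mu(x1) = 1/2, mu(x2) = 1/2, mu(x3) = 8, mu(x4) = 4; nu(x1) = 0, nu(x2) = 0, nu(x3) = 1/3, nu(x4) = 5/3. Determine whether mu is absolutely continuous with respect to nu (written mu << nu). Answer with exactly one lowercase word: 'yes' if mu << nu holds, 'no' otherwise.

mu << nu means: every nu-null measurable set is also mu-null; equivalently, for every atom x, if nu({x}) = 0 then mu({x}) = 0.
Checking each atom:
  x1: nu = 0, mu = 1/2 > 0 -> violates mu << nu.
  x2: nu = 0, mu = 1/2 > 0 -> violates mu << nu.
  x3: nu = 1/3 > 0 -> no constraint.
  x4: nu = 5/3 > 0 -> no constraint.
The atom(s) x1, x2 violate the condition (nu = 0 but mu > 0). Therefore mu is NOT absolutely continuous w.r.t. nu.

no


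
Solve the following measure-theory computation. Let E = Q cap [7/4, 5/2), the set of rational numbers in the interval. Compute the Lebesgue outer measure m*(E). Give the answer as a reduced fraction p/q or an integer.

Q cap [7/4, 5/2) is countable; list its elements as q_1, q_2, ... . Fix eps > 0 and cover the k-th point by an interval of length eps * 2^(-k). The cover has total length eps * sum_{k>=1} 2^(-k) = eps, so by definition of outer measure m*(Q cap [7/4, 5/2)) <= eps. Since eps was arbitrary and m* >= 0, the outer measure is 0.

0


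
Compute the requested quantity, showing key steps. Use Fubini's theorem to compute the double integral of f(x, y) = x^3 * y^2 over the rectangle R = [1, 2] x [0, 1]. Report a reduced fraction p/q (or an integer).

f(x, y) is a tensor product of a function of x and a function of y, and both factors are bounded continuous (hence Lebesgue integrable) on the rectangle, so Fubini's theorem applies:
  integral_R f d(m x m) = (integral_a1^b1 x^3 dx) * (integral_a2^b2 y^2 dy).
Inner integral in x: integral_{1}^{2} x^3 dx = (2^4 - 1^4)/4
  = 15/4.
Inner integral in y: integral_{0}^{1} y^2 dy = (1^3 - 0^3)/3
  = 1/3.
Product: (15/4) * (1/3) = 5/4.

5/4


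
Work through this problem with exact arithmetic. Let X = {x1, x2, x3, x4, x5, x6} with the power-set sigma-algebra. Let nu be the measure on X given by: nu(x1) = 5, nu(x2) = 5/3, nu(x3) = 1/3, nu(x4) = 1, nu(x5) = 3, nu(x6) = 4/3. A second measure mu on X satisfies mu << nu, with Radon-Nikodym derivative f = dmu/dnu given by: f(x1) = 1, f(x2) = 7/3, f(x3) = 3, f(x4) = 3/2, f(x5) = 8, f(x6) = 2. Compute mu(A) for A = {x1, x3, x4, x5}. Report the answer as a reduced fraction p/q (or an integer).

By the defining property of the Radon-Nikodym derivative, for every measurable set A,
  mu(A) = integral_A f dnu.
Since nu is a discrete measure concentrated on the atoms of X, the integral over A reduces to the sum
  mu(A) = sum_{x in A} f(x) * nu({x}).
Computing each term:
  x1: f(x1) * nu(x1) = 1 * 5 = 5.
  x3: f(x3) * nu(x3) = 3 * 1/3 = 1.
  x4: f(x4) * nu(x4) = 3/2 * 1 = 3/2.
  x5: f(x5) * nu(x5) = 8 * 3 = 24.
Summing: mu(A) = 5 + 1 + 3/2 + 24 = 63/2.

63/2


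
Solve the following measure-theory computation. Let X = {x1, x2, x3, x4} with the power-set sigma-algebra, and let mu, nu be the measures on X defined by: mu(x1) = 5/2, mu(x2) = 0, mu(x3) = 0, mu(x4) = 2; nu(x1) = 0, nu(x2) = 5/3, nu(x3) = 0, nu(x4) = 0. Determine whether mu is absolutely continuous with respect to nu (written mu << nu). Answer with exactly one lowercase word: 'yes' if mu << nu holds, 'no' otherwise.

mu << nu means: every nu-null measurable set is also mu-null; equivalently, for every atom x, if nu({x}) = 0 then mu({x}) = 0.
Checking each atom:
  x1: nu = 0, mu = 5/2 > 0 -> violates mu << nu.
  x2: nu = 5/3 > 0 -> no constraint.
  x3: nu = 0, mu = 0 -> consistent with mu << nu.
  x4: nu = 0, mu = 2 > 0 -> violates mu << nu.
The atom(s) x1, x4 violate the condition (nu = 0 but mu > 0). Therefore mu is NOT absolutely continuous w.r.t. nu.

no


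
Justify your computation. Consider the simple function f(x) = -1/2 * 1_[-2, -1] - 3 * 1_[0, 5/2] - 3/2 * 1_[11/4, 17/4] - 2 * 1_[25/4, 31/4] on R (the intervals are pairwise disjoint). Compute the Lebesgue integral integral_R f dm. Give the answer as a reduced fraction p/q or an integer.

For a simple function f = sum_i c_i * 1_{A_i} with disjoint A_i,
  integral f dm = sum_i c_i * m(A_i).
Lengths of the A_i:
  m(A_1) = -1 - (-2) = 1.
  m(A_2) = 5/2 - 0 = 5/2.
  m(A_3) = 17/4 - 11/4 = 3/2.
  m(A_4) = 31/4 - 25/4 = 3/2.
Contributions c_i * m(A_i):
  (-1/2) * (1) = -1/2.
  (-3) * (5/2) = -15/2.
  (-3/2) * (3/2) = -9/4.
  (-2) * (3/2) = -3.
Total: -1/2 - 15/2 - 9/4 - 3 = -53/4.

-53/4


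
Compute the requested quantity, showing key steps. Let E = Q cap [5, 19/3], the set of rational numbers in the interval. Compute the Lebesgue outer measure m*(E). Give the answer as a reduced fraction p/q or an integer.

The set Q cap [5, 19/3] is countable (a subset of the countable set Q). Lebesgue outer measure of any countable set is 0: each singleton {q} has m*({q}) = 0, and by countable subadditivity m*(union_k {q_k}) <= sum_k m*({q_k}) = sum_k 0 = 0. The reverse inequality m*(E) >= 0 is automatic. So m*(Q cap [5, 19/3]) = 0.

0


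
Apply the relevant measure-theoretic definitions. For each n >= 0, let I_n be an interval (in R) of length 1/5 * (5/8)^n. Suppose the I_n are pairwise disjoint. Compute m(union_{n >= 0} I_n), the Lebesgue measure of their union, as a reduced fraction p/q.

By countable additivity of the Lebesgue measure on pairwise disjoint measurable sets,
  m(union_{n >= 0} I_n) = sum_{n >= 0} m(I_n) = sum_{n >= 0} a * r^n,
  with a = 1/5 and r = 5/8.
Since 0 < r = 5/8 < 1, the geometric series converges:
  sum_{n >= 0} a * r^n = a / (1 - r).
  = 1/5 / (1 - 5/8)
  = 1/5 / (3/8)
  = 8/15.

8/15


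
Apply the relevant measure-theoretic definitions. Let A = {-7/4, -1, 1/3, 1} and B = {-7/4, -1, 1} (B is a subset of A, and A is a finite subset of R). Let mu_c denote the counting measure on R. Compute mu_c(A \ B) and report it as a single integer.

Counting measure assigns mu_c(E) = |E| (number of elements) when E is finite. For B subset A, A \ B is the set of elements of A not in B, so |A \ B| = |A| - |B|.
|A| = 4, |B| = 3, so mu_c(A \ B) = 4 - 3 = 1.

1


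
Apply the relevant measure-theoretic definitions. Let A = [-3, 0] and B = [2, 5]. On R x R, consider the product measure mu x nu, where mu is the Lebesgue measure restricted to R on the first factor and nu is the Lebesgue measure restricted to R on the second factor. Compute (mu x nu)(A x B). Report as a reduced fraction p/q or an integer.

For a measurable rectangle A x B, the product measure satisfies
  (mu x nu)(A x B) = mu(A) * nu(B).
  mu(A) = 3.
  nu(B) = 3.
  (mu x nu)(A x B) = 3 * 3 = 9.

9


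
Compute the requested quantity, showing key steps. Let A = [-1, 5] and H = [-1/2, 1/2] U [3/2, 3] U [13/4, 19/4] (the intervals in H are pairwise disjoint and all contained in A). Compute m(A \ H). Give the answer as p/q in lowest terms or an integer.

The ambient interval has length m(A) = 5 - (-1) = 6.
Since the holes are disjoint and sit inside A, by finite additivity
  m(H) = sum_i (b_i - a_i), and m(A \ H) = m(A) - m(H).
Computing the hole measures:
  m(H_1) = 1/2 - (-1/2) = 1.
  m(H_2) = 3 - 3/2 = 3/2.
  m(H_3) = 19/4 - 13/4 = 3/2.
Summed: m(H) = 1 + 3/2 + 3/2 = 4.
So m(A \ H) = 6 - 4 = 2.

2


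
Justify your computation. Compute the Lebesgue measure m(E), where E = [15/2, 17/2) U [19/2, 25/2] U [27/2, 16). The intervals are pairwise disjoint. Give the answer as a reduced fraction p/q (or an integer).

For pairwise disjoint intervals, m(union_i I_i) = sum_i m(I_i),
and m is invariant under swapping open/closed endpoints (single points have measure 0).
So m(E) = sum_i (b_i - a_i).
  I_1 has length 17/2 - 15/2 = 1.
  I_2 has length 25/2 - 19/2 = 3.
  I_3 has length 16 - 27/2 = 5/2.
Summing:
  m(E) = 1 + 3 + 5/2 = 13/2.

13/2


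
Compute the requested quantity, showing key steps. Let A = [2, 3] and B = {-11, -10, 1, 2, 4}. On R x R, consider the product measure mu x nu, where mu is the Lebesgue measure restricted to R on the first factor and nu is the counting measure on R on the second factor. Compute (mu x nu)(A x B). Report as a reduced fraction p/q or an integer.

For a measurable rectangle A x B, the product measure satisfies
  (mu x nu)(A x B) = mu(A) * nu(B).
  mu(A) = 1.
  nu(B) = 5.
  (mu x nu)(A x B) = 1 * 5 = 5.

5


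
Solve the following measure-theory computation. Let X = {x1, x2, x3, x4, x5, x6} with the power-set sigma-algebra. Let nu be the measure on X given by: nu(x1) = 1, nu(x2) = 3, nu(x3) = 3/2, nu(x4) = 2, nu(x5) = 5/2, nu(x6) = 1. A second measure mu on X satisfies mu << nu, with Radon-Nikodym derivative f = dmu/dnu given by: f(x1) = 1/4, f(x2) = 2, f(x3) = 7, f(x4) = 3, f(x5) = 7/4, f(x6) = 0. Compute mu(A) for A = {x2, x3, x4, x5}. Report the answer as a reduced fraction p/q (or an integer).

By the defining property of the Radon-Nikodym derivative, for every measurable set A,
  mu(A) = integral_A f dnu.
Since nu is a discrete measure concentrated on the atoms of X, the integral over A reduces to the sum
  mu(A) = sum_{x in A} f(x) * nu({x}).
Computing each term:
  x2: f(x2) * nu(x2) = 2 * 3 = 6.
  x3: f(x3) * nu(x3) = 7 * 3/2 = 21/2.
  x4: f(x4) * nu(x4) = 3 * 2 = 6.
  x5: f(x5) * nu(x5) = 7/4 * 5/2 = 35/8.
Summing: mu(A) = 6 + 21/2 + 6 + 35/8 = 215/8.

215/8


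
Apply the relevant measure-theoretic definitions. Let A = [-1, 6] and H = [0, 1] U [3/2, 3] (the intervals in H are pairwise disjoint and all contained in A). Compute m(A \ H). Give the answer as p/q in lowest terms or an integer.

The ambient interval has length m(A) = 6 - (-1) = 7.
Since the holes are disjoint and sit inside A, by finite additivity
  m(H) = sum_i (b_i - a_i), and m(A \ H) = m(A) - m(H).
Computing the hole measures:
  m(H_1) = 1 - 0 = 1.
  m(H_2) = 3 - 3/2 = 3/2.
Summed: m(H) = 1 + 3/2 = 5/2.
So m(A \ H) = 7 - 5/2 = 9/2.

9/2


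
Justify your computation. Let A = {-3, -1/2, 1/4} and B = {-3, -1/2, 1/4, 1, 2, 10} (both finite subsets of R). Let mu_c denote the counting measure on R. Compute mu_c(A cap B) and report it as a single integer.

Counting measure on a finite set equals cardinality. mu_c(A cap B) = |A cap B| (elements appearing in both).
Enumerating the elements of A that also lie in B gives 3 element(s).
So mu_c(A cap B) = 3.

3


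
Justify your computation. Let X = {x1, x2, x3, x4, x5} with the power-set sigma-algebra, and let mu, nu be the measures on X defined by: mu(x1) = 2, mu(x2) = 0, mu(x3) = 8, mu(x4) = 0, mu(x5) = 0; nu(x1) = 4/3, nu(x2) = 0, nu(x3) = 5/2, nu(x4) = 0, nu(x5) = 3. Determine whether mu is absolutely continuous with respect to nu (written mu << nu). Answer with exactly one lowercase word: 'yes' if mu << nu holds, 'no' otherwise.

mu << nu means: every nu-null measurable set is also mu-null; equivalently, for every atom x, if nu({x}) = 0 then mu({x}) = 0.
Checking each atom:
  x1: nu = 4/3 > 0 -> no constraint.
  x2: nu = 0, mu = 0 -> consistent with mu << nu.
  x3: nu = 5/2 > 0 -> no constraint.
  x4: nu = 0, mu = 0 -> consistent with mu << nu.
  x5: nu = 3 > 0 -> no constraint.
No atom violates the condition. Therefore mu << nu.

yes


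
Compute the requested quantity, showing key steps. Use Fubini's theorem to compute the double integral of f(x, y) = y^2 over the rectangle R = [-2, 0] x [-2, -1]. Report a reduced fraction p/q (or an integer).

f(x, y) is a tensor product of a function of x and a function of y, and both factors are bounded continuous (hence Lebesgue integrable) on the rectangle, so Fubini's theorem applies:
  integral_R f d(m x m) = (integral_a1^b1 1 dx) * (integral_a2^b2 y^2 dy).
Inner integral in x: integral_{-2}^{0} 1 dx = (0^1 - (-2)^1)/1
  = 2.
Inner integral in y: integral_{-2}^{-1} y^2 dy = ((-1)^3 - (-2)^3)/3
  = 7/3.
Product: (2) * (7/3) = 14/3.

14/3


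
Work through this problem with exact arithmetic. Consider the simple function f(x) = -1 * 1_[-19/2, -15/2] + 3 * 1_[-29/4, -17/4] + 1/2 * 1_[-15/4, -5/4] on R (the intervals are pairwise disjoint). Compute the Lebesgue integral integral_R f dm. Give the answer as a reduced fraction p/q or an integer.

For a simple function f = sum_i c_i * 1_{A_i} with disjoint A_i,
  integral f dm = sum_i c_i * m(A_i).
Lengths of the A_i:
  m(A_1) = -15/2 - (-19/2) = 2.
  m(A_2) = -17/4 - (-29/4) = 3.
  m(A_3) = -5/4 - (-15/4) = 5/2.
Contributions c_i * m(A_i):
  (-1) * (2) = -2.
  (3) * (3) = 9.
  (1/2) * (5/2) = 5/4.
Total: -2 + 9 + 5/4 = 33/4.

33/4


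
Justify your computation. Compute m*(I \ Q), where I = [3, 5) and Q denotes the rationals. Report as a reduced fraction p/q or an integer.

The interval I = [3, 5) has m(I) = 5 - 3 = 2 (endpoints are measure-zero, so open/closed/half-open agree). Write I = (I cap Q) u (I \ Q). The rationals in I are countable, so m*(I cap Q) = 0 (cover each rational by intervals whose total length is arbitrarily small). By countable subadditivity m*(I) <= m*(I cap Q) + m*(I \ Q), hence m*(I \ Q) >= m(I) = 2. The reverse inequality m*(I \ Q) <= m*(I) = 2 is trivial since (I \ Q) is a subset of I. Therefore m*(I \ Q) = 2.

2


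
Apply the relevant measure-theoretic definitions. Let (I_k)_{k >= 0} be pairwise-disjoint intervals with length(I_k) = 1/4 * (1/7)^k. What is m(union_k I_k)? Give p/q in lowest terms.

By countable additivity of the Lebesgue measure on pairwise disjoint measurable sets,
  m(union_{k >= 0} I_k) = sum_{k >= 0} m(I_k) = sum_{k >= 0} a * r^k,
  with a = 1/4 and r = 1/7.
Since 0 < r = 1/7 < 1, the geometric series converges:
  sum_{k >= 0} a * r^k = a / (1 - r).
  = 1/4 / (1 - 1/7)
  = 1/4 / (6/7)
  = 7/24.

7/24


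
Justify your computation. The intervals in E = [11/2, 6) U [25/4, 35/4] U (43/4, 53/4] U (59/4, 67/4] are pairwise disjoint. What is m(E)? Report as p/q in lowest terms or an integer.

For pairwise disjoint intervals, m(union_i I_i) = sum_i m(I_i),
and m is invariant under swapping open/closed endpoints (single points have measure 0).
So m(E) = sum_i (b_i - a_i).
  I_1 has length 6 - 11/2 = 1/2.
  I_2 has length 35/4 - 25/4 = 5/2.
  I_3 has length 53/4 - 43/4 = 5/2.
  I_4 has length 67/4 - 59/4 = 2.
Summing:
  m(E) = 1/2 + 5/2 + 5/2 + 2 = 15/2.

15/2


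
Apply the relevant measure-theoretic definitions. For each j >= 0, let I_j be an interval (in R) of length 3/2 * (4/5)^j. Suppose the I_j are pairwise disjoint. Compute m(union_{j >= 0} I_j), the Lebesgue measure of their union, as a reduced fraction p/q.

By countable additivity of the Lebesgue measure on pairwise disjoint measurable sets,
  m(union_{j >= 0} I_j) = sum_{j >= 0} m(I_j) = sum_{j >= 0} a * r^j,
  with a = 3/2 and r = 4/5.
Since 0 < r = 4/5 < 1, the geometric series converges:
  sum_{j >= 0} a * r^j = a / (1 - r).
  = 3/2 / (1 - 4/5)
  = 3/2 / (1/5)
  = 15/2.

15/2


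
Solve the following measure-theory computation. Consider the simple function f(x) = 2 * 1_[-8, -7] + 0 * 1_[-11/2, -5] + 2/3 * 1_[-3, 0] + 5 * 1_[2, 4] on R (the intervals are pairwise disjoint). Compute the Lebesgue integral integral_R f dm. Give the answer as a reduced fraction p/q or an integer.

For a simple function f = sum_i c_i * 1_{A_i} with disjoint A_i,
  integral f dm = sum_i c_i * m(A_i).
Lengths of the A_i:
  m(A_1) = -7 - (-8) = 1.
  m(A_2) = -5 - (-11/2) = 1/2.
  m(A_3) = 0 - (-3) = 3.
  m(A_4) = 4 - 2 = 2.
Contributions c_i * m(A_i):
  (2) * (1) = 2.
  (0) * (1/2) = 0.
  (2/3) * (3) = 2.
  (5) * (2) = 10.
Total: 2 + 0 + 2 + 10 = 14.

14


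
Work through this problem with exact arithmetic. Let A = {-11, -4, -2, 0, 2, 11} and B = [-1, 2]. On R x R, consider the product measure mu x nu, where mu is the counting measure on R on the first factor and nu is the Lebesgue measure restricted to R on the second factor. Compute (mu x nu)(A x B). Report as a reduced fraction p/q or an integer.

For a measurable rectangle A x B, the product measure satisfies
  (mu x nu)(A x B) = mu(A) * nu(B).
  mu(A) = 6.
  nu(B) = 3.
  (mu x nu)(A x B) = 6 * 3 = 18.

18


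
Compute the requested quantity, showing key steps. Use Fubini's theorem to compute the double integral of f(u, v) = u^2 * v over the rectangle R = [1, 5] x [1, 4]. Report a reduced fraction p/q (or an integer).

f(u, v) is a tensor product of a function of u and a function of v, and both factors are bounded continuous (hence Lebesgue integrable) on the rectangle, so Fubini's theorem applies:
  integral_R f d(m x m) = (integral_a1^b1 u^2 du) * (integral_a2^b2 v dv).
Inner integral in u: integral_{1}^{5} u^2 du = (5^3 - 1^3)/3
  = 124/3.
Inner integral in v: integral_{1}^{4} v dv = (4^2 - 1^2)/2
  = 15/2.
Product: (124/3) * (15/2) = 310.

310


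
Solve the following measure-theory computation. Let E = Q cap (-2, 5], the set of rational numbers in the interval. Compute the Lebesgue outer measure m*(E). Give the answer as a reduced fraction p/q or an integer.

The set Q cap (-2, 5] is countable (a subset of the countable set Q). Lebesgue outer measure of any countable set is 0: each singleton {q} has m*({q}) = 0, and by countable subadditivity m*(union_k {q_k}) <= sum_k m*({q_k}) = sum_k 0 = 0. The reverse inequality m*(E) >= 0 is automatic. So m*(Q cap (-2, 5]) = 0.

0


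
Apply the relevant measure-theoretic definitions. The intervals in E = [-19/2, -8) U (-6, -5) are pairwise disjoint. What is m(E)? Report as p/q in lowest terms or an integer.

For pairwise disjoint intervals, m(union_i I_i) = sum_i m(I_i),
and m is invariant under swapping open/closed endpoints (single points have measure 0).
So m(E) = sum_i (b_i - a_i).
  I_1 has length -8 - (-19/2) = 3/2.
  I_2 has length -5 - (-6) = 1.
Summing:
  m(E) = 3/2 + 1 = 5/2.

5/2


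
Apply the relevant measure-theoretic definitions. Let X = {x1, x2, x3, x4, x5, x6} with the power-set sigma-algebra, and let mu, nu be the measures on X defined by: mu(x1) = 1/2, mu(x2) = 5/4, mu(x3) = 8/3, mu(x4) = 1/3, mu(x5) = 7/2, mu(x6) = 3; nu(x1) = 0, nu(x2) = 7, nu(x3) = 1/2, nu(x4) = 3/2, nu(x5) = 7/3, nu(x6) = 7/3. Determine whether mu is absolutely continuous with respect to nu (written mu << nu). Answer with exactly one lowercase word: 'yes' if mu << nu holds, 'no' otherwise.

mu << nu means: every nu-null measurable set is also mu-null; equivalently, for every atom x, if nu({x}) = 0 then mu({x}) = 0.
Checking each atom:
  x1: nu = 0, mu = 1/2 > 0 -> violates mu << nu.
  x2: nu = 7 > 0 -> no constraint.
  x3: nu = 1/2 > 0 -> no constraint.
  x4: nu = 3/2 > 0 -> no constraint.
  x5: nu = 7/3 > 0 -> no constraint.
  x6: nu = 7/3 > 0 -> no constraint.
The atom(s) x1 violate the condition (nu = 0 but mu > 0). Therefore mu is NOT absolutely continuous w.r.t. nu.

no


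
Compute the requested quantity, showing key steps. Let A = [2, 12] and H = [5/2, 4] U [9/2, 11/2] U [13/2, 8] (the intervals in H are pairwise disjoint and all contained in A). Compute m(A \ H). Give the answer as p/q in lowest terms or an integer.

The ambient interval has length m(A) = 12 - 2 = 10.
Since the holes are disjoint and sit inside A, by finite additivity
  m(H) = sum_i (b_i - a_i), and m(A \ H) = m(A) - m(H).
Computing the hole measures:
  m(H_1) = 4 - 5/2 = 3/2.
  m(H_2) = 11/2 - 9/2 = 1.
  m(H_3) = 8 - 13/2 = 3/2.
Summed: m(H) = 3/2 + 1 + 3/2 = 4.
So m(A \ H) = 10 - 4 = 6.

6


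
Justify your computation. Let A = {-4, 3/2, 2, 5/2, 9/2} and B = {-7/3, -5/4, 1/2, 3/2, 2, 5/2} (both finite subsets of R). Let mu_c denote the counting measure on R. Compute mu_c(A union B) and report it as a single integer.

Counting measure on a finite set equals cardinality. By inclusion-exclusion, |A union B| = |A| + |B| - |A cap B|.
|A| = 5, |B| = 6, |A cap B| = 3.
So mu_c(A union B) = 5 + 6 - 3 = 8.

8


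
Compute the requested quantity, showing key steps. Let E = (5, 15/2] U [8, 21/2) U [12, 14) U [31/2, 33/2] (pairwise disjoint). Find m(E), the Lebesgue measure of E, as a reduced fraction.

For pairwise disjoint intervals, m(union_i I_i) = sum_i m(I_i),
and m is invariant under swapping open/closed endpoints (single points have measure 0).
So m(E) = sum_i (b_i - a_i).
  I_1 has length 15/2 - 5 = 5/2.
  I_2 has length 21/2 - 8 = 5/2.
  I_3 has length 14 - 12 = 2.
  I_4 has length 33/2 - 31/2 = 1.
Summing:
  m(E) = 5/2 + 5/2 + 2 + 1 = 8.

8


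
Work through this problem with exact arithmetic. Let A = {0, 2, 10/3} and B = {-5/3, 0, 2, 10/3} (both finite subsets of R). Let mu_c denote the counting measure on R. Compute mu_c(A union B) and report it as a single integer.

Counting measure on a finite set equals cardinality. By inclusion-exclusion, |A union B| = |A| + |B| - |A cap B|.
|A| = 3, |B| = 4, |A cap B| = 3.
So mu_c(A union B) = 3 + 4 - 3 = 4.

4


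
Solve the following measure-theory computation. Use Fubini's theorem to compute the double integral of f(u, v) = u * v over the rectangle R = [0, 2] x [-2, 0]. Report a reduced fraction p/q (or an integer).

f(u, v) is a tensor product of a function of u and a function of v, and both factors are bounded continuous (hence Lebesgue integrable) on the rectangle, so Fubini's theorem applies:
  integral_R f d(m x m) = (integral_a1^b1 u du) * (integral_a2^b2 v dv).
Inner integral in u: integral_{0}^{2} u du = (2^2 - 0^2)/2
  = 2.
Inner integral in v: integral_{-2}^{0} v dv = (0^2 - (-2)^2)/2
  = -2.
Product: (2) * (-2) = -4.

-4


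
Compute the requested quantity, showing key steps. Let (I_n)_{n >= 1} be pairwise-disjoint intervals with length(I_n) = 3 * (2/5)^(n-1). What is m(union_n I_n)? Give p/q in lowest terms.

By countable additivity of the Lebesgue measure on pairwise disjoint measurable sets,
  m(union_{n >= 1} I_n) = sum_{n >= 1} m(I_n) = sum_{n >= 1} a * r^(n-1),
  with a = 3 and r = 2/5.
Since 0 < r = 2/5 < 1, the geometric series converges:
  sum_{n >= 1} a * r^(n-1) = a / (1 - r).
  = 3 / (1 - 2/5)
  = 3 / (3/5)
  = 5.

5


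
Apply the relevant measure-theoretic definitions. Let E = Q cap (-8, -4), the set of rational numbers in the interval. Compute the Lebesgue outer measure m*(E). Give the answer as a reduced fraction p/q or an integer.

Q cap (-8, -4) is countable; list its elements as q_1, q_2, ... . Fix eps > 0 and cover the k-th point by an interval of length eps * 2^(-k). The cover has total length eps * sum_{k>=1} 2^(-k) = eps, so by definition of outer measure m*(Q cap (-8, -4)) <= eps. Since eps was arbitrary and m* >= 0, the outer measure is 0.

0


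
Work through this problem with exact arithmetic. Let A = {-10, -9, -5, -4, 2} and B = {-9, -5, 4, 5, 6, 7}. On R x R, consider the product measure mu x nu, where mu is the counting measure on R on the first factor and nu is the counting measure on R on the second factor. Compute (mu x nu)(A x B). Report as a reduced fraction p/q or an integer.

For a measurable rectangle A x B, the product measure satisfies
  (mu x nu)(A x B) = mu(A) * nu(B).
  mu(A) = 5.
  nu(B) = 6.
  (mu x nu)(A x B) = 5 * 6 = 30.

30
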